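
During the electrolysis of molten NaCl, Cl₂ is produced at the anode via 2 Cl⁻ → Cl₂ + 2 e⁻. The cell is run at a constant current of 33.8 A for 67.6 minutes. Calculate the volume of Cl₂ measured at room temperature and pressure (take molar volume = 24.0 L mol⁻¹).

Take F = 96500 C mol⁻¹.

17.0 L

Q = I·t = 33.80 A × 4056.0 s = 137100 C.
n(e⁻) = Q/F = 137100 / 96500 = 1.421 mol.
2 electrons are transferred per Cl₂ molecule, so n(Cl₂) = 1.421 / 2 = 0.7103 mol.
V = n × V_m = 0.7103 × 24.0 = 17.0 L.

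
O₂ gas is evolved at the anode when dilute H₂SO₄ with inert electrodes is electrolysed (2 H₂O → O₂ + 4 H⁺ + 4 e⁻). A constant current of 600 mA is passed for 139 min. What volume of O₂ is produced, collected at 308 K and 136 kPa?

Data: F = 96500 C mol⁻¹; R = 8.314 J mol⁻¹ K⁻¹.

0.244 L

Q = I·t = 0.6000 A × 8340.0 s = 5004 C.
n(e⁻) = Q/F = 5004 / 96500 = 0.05185 mol.
4 electrons are transferred per O₂ molecule, so n(O₂) = 0.05185 / 4 = 0.01296 mol.
V = nRT/P = (0.01296 × 8.314 × 308) / (136 × 10³ Pa) = 2.44 × 10⁻⁴ m³ = 0.244 L.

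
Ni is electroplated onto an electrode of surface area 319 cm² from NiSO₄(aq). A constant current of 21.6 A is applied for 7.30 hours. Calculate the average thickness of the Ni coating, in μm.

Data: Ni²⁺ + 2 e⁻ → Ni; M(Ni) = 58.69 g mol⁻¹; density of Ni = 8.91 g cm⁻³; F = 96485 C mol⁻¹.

607 μm

Q = I·t = 21.60 × 26280 = 567600 C; n(e⁻) = 5.883 mol.
n(Ni) = n(e⁻)/2 = 2.942 mol, so m = 2.942 × 58.69 = 172.6 g.
Volume = m/ρ = 172.6 / 8.91 = 19.38 cm³.
Thickness = V/A = 19.38 / 319 = 0.0607 cm = 607 μm.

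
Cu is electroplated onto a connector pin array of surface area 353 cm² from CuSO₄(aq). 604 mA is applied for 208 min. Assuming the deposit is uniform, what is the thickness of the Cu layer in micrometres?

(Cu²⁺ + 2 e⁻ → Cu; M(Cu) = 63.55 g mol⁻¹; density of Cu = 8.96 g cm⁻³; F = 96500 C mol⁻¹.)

Q = I·t = 0.6040 × 12480 = 7538 C; n(e⁻) = 0.07811 mol.
n(Cu) = n(e⁻)/2 = 0.03906 mol, so m = 0.03906 × 63.55 = 2.482 g.
Volume = m/ρ = 2.482 / 8.96 = 0.2770 cm³.
Thickness = V/A = 0.2770 / 353 = 7.85 × 10⁻⁴ cm = 7.85 μm.

7.85 μm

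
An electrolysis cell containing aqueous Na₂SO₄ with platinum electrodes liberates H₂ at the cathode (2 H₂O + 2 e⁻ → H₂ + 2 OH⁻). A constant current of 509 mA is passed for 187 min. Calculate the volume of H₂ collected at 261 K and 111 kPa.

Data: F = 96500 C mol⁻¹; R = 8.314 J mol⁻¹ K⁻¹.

0.578 L

Q = I·t = 0.5090 A × 11220 s = 5711 C.
n(e⁻) = Q/F = 5711 / 96500 = 0.05918 mol.
2 electrons are transferred per H₂ molecule, so n(H₂) = 0.05918 / 2 = 0.02959 mol.
V = nRT/P = (0.02959 × 8.314 × 261) / (111 × 10³ Pa) = 5.78 × 10⁻⁴ m³ = 0.578 L.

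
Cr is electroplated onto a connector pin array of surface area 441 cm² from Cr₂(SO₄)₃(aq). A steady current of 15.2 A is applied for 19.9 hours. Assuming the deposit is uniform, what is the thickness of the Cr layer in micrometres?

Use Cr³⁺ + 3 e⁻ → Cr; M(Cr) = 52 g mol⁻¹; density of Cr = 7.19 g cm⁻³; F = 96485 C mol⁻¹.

Q = I·t = 15.20 × 71640 = 1089000 C; n(e⁻) = 11.29 mol.
n(Cr) = n(e⁻)/3 = 3.762 mol, so m = 3.762 × 52 = 195.6 g.
Volume = m/ρ = 195.6 / 7.19 = 27.21 cm³.
Thickness = V/A = 27.21 / 441 = 0.0617 cm = 617 μm.

617 μm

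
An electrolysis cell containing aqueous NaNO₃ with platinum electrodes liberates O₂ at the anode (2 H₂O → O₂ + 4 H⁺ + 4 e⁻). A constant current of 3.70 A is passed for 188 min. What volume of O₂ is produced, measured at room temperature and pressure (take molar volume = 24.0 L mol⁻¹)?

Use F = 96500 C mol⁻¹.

2.59 L

Q = I·t = 3.700 A × 11280 s = 41740 C.
n(e⁻) = Q/F = 41740 / 96500 = 0.4325 mol.
4 electrons are transferred per O₂ molecule, so n(O₂) = 0.4325 / 4 = 0.1081 mol.
V = n × V_m = 0.1081 × 24.0 = 2.59 L.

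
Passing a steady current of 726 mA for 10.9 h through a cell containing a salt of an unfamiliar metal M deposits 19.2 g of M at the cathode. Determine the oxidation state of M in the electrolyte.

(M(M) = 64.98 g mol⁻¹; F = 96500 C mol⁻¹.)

+1

Q = I·t = 0.7260 A × 39240 s = 28490 C, so n(e⁻) = 28490/96500 = 0.2952 mol.
n(M) deposited = 19.2 / 64.98 = 0.2955 mol.
Electrons per atom = n(e⁻)/n(M) = 0.2952 / 0.2955 = 0.999 ≈ 1, so the ion is M⁺.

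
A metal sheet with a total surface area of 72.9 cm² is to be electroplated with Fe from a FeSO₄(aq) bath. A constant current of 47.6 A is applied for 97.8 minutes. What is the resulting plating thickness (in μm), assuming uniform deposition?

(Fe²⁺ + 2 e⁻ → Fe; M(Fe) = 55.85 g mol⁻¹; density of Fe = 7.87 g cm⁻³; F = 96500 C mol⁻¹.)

Q = I·t = 47.60 × 5868.0 = 279300 C; n(e⁻) = 2.894 mol.
n(Fe) = n(e⁻)/2 = 1.447 mol, so m = 1.447 × 55.85 = 80.83 g.
Volume = m/ρ = 80.83 / 7.87 = 10.27 cm³.
Thickness = V/A = 10.27 / 72.9 = 0.141 cm = 1410 μm.

1410 μm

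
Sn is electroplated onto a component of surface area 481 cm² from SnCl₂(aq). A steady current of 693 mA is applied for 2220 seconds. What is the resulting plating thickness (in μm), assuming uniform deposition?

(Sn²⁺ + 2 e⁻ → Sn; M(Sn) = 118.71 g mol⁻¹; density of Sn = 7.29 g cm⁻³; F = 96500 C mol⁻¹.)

Q = I·t = 0.6930 × 2220.0 = 1538 C; n(e⁻) = 0.01594 mol.
n(Sn) = n(e⁻)/2 = 0.007971 mol, so m = 0.007971 × 118.71 = 0.9463 g.
Volume = m/ρ = 0.9463 / 7.29 = 0.1298 cm³.
Thickness = V/A = 0.1298 / 481 = 2.70 × 10⁻⁴ cm = 2.70 μm.

2.70 μm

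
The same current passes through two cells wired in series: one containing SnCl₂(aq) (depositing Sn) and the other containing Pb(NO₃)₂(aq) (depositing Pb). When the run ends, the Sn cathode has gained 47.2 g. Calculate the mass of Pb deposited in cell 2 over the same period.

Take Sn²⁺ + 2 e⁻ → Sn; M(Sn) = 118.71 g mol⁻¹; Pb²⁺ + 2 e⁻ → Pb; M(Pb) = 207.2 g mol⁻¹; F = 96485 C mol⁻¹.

82.4 g

n(Sn) = 47.2 / 118.71 = 0.3976 mol.
Since Sn²⁺ + 2 e⁻ → Sn, n(e⁻) passed = 2 × 0.3976 = 0.7952 mol.
Cells in series carry the same charge, so the same 0.7952 mol of electrons passes through cell 2.
Pb²⁺ + 2 e⁻ → Pb, so n(Pb) = 0.7952 / 2 = 0.3976 mol.
m(Pb) = 0.3976 × 207.2 = 82.4 g.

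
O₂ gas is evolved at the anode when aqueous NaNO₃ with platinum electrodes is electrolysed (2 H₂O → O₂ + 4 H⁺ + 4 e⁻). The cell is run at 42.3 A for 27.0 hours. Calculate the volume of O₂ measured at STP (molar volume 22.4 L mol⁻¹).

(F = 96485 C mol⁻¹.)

239 L

Q = I·t = 42.30 A × 97200 s = 4112000 C.
n(e⁻) = Q/F = 4112000 / 96485 = 42.61 mol.
4 electrons are transferred per O₂ molecule, so n(O₂) = 42.61 / 4 = 10.65 mol.
V = n × V_m = 10.65 × 22.4 = 239 L.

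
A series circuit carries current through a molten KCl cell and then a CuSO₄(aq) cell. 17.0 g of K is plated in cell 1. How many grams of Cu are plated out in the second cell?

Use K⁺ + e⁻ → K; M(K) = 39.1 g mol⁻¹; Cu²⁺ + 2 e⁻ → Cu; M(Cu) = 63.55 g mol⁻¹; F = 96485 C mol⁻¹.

13.8 g

n(K) = 17.0 / 39.1 = 0.4348 mol.
Since K⁺ + e⁻ → K, n(e⁻) passed = 1 × 0.4348 = 0.4348 mol.
Cells in series carry the same charge, so the same 0.4348 mol of electrons passes through cell 2.
Cu²⁺ + 2 e⁻ → Cu, so n(Cu) = 0.4348 / 2 = 0.2174 mol.
m(Cu) = 0.2174 × 63.55 = 13.8 g.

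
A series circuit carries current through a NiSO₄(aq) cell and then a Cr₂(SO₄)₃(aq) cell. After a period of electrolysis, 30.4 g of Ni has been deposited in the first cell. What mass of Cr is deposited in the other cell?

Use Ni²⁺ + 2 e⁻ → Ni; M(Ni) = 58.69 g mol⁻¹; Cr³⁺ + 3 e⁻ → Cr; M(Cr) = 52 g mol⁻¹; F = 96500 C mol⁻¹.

n(Ni) = 30.4 / 58.69 = 0.5180 mol.
Since Ni²⁺ + 2 e⁻ → Ni, n(e⁻) passed = 2 × 0.5180 = 1.036 mol.
Cells in series carry the same charge, so the same 1.036 mol of electrons passes through cell 2.
Cr³⁺ + 3 e⁻ → Cr, so n(Cr) = 1.036 / 3 = 0.3453 mol.
m(Cr) = 0.3453 × 52 = 18.0 g.

18.0 g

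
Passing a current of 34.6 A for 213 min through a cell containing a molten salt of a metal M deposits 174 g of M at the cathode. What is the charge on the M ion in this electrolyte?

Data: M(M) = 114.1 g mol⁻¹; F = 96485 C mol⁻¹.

Q = I·t = 34.60 A × 12780 s = 442200 C, so n(e⁻) = 442200/96485 = 4.583 mol.
n(M) deposited = 174 / 114.1 = 1.525 mol.
Electrons per atom = n(e⁻)/n(M) = 4.583 / 1.525 = 3.01 ≈ 3, so the ion is M³⁺.

+3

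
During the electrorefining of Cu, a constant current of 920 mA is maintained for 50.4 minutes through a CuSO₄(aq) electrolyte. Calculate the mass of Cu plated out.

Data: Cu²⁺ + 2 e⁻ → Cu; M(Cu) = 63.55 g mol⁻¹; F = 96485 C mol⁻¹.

0.916 g

Q = I·t = 0.9200 A × 3024.0 s = 2782 C.
n(e⁻) = Q/F = 2782 / 96485 = 0.02883 mol.
Cu²⁺ + 2 e⁻ → Cu, so n(Cu) = n(e⁻)/2 = 0.01442 mol.
m = n·M = 0.01442 × 63.55 = 0.916 g.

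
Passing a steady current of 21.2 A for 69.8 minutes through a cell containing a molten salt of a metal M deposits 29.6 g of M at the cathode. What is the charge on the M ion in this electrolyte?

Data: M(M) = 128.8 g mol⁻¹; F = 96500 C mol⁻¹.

+4

Q = I·t = 21.20 A × 4188.0 s = 88790 C, so n(e⁻) = 88790/96500 = 0.9201 mol.
n(M) deposited = 29.6 / 128.8 = 0.2298 mol.
Electrons per atom = n(e⁻)/n(M) = 0.9201 / 0.2298 = 4.00 ≈ 4, so the ion is M⁴⁺.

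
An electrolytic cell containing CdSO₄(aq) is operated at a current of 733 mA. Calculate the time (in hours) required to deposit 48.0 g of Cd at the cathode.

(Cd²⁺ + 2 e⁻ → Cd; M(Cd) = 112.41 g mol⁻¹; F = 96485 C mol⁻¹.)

31.2 h

n(Cd) = m/M = 48.0 / 112.41 = 0.4270 mol.
Each Cd atom requires 2 electrons, so n(e⁻) = 2 × 0.4270 = 0.8540 mol.
Q = n(e⁻)·F = 0.8540 × 96485 = 82400 C.
t = Q/I = 82400 / 0.7330 A = 112400 s = 31.2 h.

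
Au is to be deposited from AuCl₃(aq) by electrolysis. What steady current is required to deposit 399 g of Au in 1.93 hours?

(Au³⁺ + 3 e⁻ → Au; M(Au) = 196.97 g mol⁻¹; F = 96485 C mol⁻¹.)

84.4 A

n(Au) = 399 / 196.97 = 2.026 mol.
n(e⁻) = 3 × 2.026 = 6.077 mol.
Q = n(e⁻)·F = 6.077 × 96485 = 586300 C.
I = Q/t = 586300 / 6948.0 s = 84.4 A.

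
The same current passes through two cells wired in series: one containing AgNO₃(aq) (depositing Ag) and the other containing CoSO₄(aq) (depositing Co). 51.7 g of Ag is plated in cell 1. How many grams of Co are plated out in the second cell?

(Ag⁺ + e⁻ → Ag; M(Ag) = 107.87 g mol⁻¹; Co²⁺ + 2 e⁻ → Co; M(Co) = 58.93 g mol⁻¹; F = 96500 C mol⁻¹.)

n(Ag) = 51.7 / 107.87 = 0.4793 mol.
Since Ag⁺ + e⁻ → Ag, n(e⁻) passed = 1 × 0.4793 = 0.4793 mol.
Cells in series carry the same charge, so the same 0.4793 mol of electrons passes through cell 2.
Co²⁺ + 2 e⁻ → Co, so n(Co) = 0.4793 / 2 = 0.2396 mol.
m(Co) = 0.2396 × 58.93 = 14.1 g.

14.1 g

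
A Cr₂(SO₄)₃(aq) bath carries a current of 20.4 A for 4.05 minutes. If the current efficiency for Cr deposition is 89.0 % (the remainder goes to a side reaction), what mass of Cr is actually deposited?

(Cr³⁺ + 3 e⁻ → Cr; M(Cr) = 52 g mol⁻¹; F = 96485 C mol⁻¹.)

Q = I·t = 20.40 × 243.00 = 4957 C.
n(e⁻) = 4957/96485 = 0.05138 mol; theoretically n(Cr) = 0.05138/3 = 0.01713 mol, m_theo = 0.8906 g.
At 89.0 % efficiency, m_actual = 0.890 × 0.8906 = 0.793 g.

0.793 g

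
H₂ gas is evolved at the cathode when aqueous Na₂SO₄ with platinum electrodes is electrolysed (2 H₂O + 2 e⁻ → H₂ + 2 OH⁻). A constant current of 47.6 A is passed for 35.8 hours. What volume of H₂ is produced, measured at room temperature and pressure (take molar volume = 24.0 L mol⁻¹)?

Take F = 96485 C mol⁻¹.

Q = I·t = 47.60 A × 128880 s = 6135000 C.
n(e⁻) = Q/F = 6135000 / 96485 = 63.58 mol.
2 electrons are transferred per H₂ molecule, so n(H₂) = 63.58 / 2 = 31.79 mol.
V = n × V_m = 31.79 × 24.0 = 763 L.

763 L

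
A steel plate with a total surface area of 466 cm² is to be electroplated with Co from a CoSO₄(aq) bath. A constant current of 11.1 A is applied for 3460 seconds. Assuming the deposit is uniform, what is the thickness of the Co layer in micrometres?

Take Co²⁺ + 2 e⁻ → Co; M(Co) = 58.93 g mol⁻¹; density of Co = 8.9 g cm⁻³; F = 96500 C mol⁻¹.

28.3 μm

Q = I·t = 11.10 × 3460.0 = 38410 C; n(e⁻) = 0.3980 mol.
n(Co) = n(e⁻)/2 = 0.1990 mol, so m = 0.1990 × 58.93 = 11.73 g.
Volume = m/ρ = 11.73 / 8.9 = 1.318 cm³.
Thickness = V/A = 1.318 / 466 = 0.00283 cm = 28.3 μm.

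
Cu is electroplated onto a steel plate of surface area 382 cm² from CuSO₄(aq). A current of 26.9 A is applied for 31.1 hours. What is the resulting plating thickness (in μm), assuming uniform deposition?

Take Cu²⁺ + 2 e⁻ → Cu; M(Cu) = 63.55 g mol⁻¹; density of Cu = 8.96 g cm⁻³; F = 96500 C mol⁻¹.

Q = I·t = 26.90 × 111960 = 3012000 C; n(e⁻) = 31.21 mol.
n(Cu) = n(e⁻)/2 = 15.60 mol, so m = 15.60 × 63.55 = 991.7 g.
Volume = m/ρ = 991.7 / 8.96 = 110.7 cm³.
Thickness = V/A = 110.7 / 382 = 0.290 cm = 2900 μm.

2900 μm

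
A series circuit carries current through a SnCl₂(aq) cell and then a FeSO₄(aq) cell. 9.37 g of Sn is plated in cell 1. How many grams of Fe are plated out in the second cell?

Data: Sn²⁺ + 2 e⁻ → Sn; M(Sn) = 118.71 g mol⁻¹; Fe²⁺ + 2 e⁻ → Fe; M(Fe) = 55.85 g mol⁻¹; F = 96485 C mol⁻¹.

n(Sn) = 9.37 / 118.71 = 0.07893 mol.
Since Sn²⁺ + 2 e⁻ → Sn, n(e⁻) passed = 2 × 0.07893 = 0.1579 mol.
Cells in series carry the same charge, so the same 0.1579 mol of electrons passes through cell 2.
Fe²⁺ + 2 e⁻ → Fe, so n(Fe) = 0.1579 / 2 = 0.07893 mol.
m(Fe) = 0.07893 × 55.85 = 4.41 g.

4.41 g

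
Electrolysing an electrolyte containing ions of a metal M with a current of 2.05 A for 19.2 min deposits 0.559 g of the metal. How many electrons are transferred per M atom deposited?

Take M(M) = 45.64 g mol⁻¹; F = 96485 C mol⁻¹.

2

Q = I·t = 2.050 A × 1152.0 s = 2362 C, so n(e⁻) = 2362/96485 = 0.02448 mol.
n(M) deposited = 0.559 / 45.64 = 0.01225 mol.
Electrons per atom = n(e⁻)/n(M) = 0.02448 / 0.01225 = 2.00 ≈ 2, so the ion is M²⁺.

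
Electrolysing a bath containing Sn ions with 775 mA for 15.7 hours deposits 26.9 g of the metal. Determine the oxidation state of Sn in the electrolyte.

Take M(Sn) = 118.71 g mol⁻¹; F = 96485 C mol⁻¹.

+2

Q = I·t = 0.7750 A × 56520 s = 43800 C, so n(e⁻) = 43800/96485 = 0.4540 mol.
n(Sn) deposited = 26.9 / 118.71 = 0.2266 mol.
Electrons per atom = n(e⁻)/n(Sn) = 0.4540 / 0.2266 = 2.00 ≈ 2, so the ion is Sn²⁺.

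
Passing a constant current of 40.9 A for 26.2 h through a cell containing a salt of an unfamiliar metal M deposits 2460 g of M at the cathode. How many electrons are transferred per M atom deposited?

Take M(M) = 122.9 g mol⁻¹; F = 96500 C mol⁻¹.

Q = I·t = 40.90 A × 94320 s = 3858000 C, so n(e⁻) = 3858000/96500 = 39.98 mol.
n(M) deposited = 2460 / 122.9 = 20.02 mol.
Electrons per atom = n(e⁻)/n(M) = 39.98 / 20.02 = 2.00 ≈ 2, so the ion is M²⁺.

2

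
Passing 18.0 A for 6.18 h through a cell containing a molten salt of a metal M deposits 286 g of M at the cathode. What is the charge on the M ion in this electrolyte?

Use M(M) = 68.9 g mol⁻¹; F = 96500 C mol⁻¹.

Q = I·t = 18.00 A × 22248 s = 400500 C, so n(e⁻) = 400500/96500 = 4.150 mol.
n(M) deposited = 286 / 68.9 = 4.151 mol.
Electrons per atom = n(e⁻)/n(M) = 4.150 / 4.151 = 1.00 ≈ 1, so the ion is M⁺.

+1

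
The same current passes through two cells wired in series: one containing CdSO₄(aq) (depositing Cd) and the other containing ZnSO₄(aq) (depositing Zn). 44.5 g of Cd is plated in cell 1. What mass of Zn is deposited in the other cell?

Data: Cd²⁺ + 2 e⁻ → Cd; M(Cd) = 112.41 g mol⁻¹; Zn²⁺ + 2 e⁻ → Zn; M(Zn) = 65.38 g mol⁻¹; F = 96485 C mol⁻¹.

n(Cd) = 44.5 / 112.41 = 0.3959 mol.
Since Cd²⁺ + 2 e⁻ → Cd, n(e⁻) passed = 2 × 0.3959 = 0.7917 mol.
Cells in series carry the same charge, so the same 0.7917 mol of electrons passes through cell 2.
Zn²⁺ + 2 e⁻ → Zn, so n(Zn) = 0.7917 / 2 = 0.3959 mol.
m(Zn) = 0.3959 × 65.38 = 25.9 g.

25.9 g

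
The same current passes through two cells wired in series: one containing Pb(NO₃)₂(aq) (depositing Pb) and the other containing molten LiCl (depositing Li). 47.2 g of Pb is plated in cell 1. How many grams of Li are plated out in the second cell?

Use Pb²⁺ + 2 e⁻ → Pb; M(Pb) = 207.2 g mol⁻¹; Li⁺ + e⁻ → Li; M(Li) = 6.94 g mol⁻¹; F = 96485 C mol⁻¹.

n(Pb) = 47.2 / 207.2 = 0.2278 mol.
Since Pb²⁺ + 2 e⁻ → Pb, n(e⁻) passed = 2 × 0.2278 = 0.4556 mol.
Cells in series carry the same charge, so the same 0.4556 mol of electrons passes through cell 2.
Li⁺ + e⁻ → Li, so n(Li) = 0.4556 / 1 = 0.4556 mol.
m(Li) = 0.4556 × 6.94 = 3.16 g.

3.16 g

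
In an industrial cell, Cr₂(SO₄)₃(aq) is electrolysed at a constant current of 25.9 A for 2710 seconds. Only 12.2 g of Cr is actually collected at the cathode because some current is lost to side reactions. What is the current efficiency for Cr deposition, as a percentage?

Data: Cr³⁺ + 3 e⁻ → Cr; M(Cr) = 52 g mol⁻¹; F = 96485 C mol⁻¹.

Q = I·t = 25.90 × 2710.0 = 70190 C; n(e⁻) = 70190/96485 = 0.7275 mol.
Theoretical n(Cr) = n(e⁻)/3 = 0.2425 mol, i.e. m_theo = 0.2425 × 52 = 12.61 g.
Efficiency = m_actual / m_theo = 12.2 / 12.61 = 96.8 %.

96.8 %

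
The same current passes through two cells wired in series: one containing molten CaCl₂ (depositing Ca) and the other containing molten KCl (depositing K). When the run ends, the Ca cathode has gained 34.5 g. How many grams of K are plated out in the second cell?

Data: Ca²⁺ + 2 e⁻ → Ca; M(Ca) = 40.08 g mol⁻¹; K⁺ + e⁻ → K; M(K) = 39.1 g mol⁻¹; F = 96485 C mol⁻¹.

67.3 g

n(Ca) = 34.5 / 40.08 = 0.8608 mol.
Since Ca²⁺ + 2 e⁻ → Ca, n(e⁻) passed = 2 × 0.8608 = 1.722 mol.
Cells in series carry the same charge, so the same 1.722 mol of electrons passes through cell 2.
K⁺ + e⁻ → K, so n(K) = 1.722 / 1 = 1.722 mol.
m(K) = 1.722 × 39.1 = 67.3 g.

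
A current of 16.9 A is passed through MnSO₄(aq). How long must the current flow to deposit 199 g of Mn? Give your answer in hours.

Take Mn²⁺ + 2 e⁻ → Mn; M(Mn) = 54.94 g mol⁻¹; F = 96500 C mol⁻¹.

11.5 h

n(Mn) = m/M = 199 / 54.94 = 3.622 mol.
Each Mn atom requires 2 electrons, so n(e⁻) = 2 × 3.622 = 7.244 mol.
Q = n(e⁻)·F = 7.244 × 96500 = 699100 C.
t = Q/I = 699100 / 16.90 A = 41370 s = 11.5 h.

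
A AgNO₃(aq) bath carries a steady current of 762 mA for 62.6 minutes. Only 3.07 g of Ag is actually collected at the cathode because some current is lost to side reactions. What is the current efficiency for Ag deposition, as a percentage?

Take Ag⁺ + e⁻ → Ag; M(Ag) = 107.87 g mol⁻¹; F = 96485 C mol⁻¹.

Q = I·t = 0.7620 × 3756.0 = 2862 C; n(e⁻) = 2862/96485 = 0.02966 mol.
Theoretical n(Ag) = n(e⁻)/1 = 0.02966 mol, i.e. m_theo = 0.02966 × 107.87 = 3.200 g.
Efficiency = m_actual / m_theo = 3.07 / 3.200 = 95.9 %.

95.9 %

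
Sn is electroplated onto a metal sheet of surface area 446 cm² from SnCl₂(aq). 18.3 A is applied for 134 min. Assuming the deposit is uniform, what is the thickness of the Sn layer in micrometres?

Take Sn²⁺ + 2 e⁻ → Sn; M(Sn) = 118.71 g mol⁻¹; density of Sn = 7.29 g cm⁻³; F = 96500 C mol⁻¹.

Q = I·t = 18.30 × 8040.0 = 147100 C; n(e⁻) = 1.525 mol.
n(Sn) = n(e⁻)/2 = 0.7623 mol, so m = 0.7623 × 118.71 = 90.50 g.
Volume = m/ρ = 90.50 / 7.29 = 12.41 cm³.
Thickness = V/A = 12.41 / 446 = 0.0278 cm = 278 μm.

278 μm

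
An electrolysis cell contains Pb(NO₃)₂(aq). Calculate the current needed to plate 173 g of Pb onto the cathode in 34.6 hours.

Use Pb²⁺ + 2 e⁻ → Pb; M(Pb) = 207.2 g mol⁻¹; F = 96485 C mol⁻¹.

n(Pb) = 173 / 207.2 = 0.8349 mol.
n(e⁻) = 2 × 0.8349 = 1.670 mol.
Q = n(e⁻)·F = 1.670 × 96485 = 161100 C.
I = Q/t = 161100 / 124560 s = 1.29 A.

1.29 A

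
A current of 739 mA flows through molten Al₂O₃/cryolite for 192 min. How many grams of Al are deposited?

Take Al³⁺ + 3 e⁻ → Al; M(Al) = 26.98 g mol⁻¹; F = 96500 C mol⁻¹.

Q = I·t = 0.7390 A × 11520 s = 8513 C.
n(e⁻) = Q/F = 8513 / 96500 = 0.08822 mol.
Al³⁺ + 3 e⁻ → Al, so n(Al) = n(e⁻)/3 = 0.02941 mol.
m = n·M = 0.02941 × 26.98 = 0.793 g.

0.793 g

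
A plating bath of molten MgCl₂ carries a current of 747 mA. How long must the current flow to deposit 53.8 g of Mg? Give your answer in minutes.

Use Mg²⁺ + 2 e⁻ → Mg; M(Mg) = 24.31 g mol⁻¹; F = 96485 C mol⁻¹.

n(Mg) = m/M = 53.8 / 24.31 = 2.213 mol.
Each Mg atom requires 2 electrons, so n(e⁻) = 2 × 2.213 = 4.426 mol.
Q = n(e⁻)·F = 4.426 × 96485 = 427100 C.
t = Q/I = 427100 / 0.7470 A = 571700 s = 9530 min.

9530 min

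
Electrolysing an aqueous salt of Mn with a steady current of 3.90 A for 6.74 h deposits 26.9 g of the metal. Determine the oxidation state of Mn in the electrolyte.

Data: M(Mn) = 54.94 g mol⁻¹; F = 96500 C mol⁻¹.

Q = I·t = 3.900 A × 24264 s = 94630 C, so n(e⁻) = 94630/96500 = 0.9806 mol.
n(Mn) deposited = 26.9 / 54.94 = 0.4896 mol.
Electrons per atom = n(e⁻)/n(Mn) = 0.9806 / 0.4896 = 2.00 ≈ 2, so the ion is Mn²⁺.

+2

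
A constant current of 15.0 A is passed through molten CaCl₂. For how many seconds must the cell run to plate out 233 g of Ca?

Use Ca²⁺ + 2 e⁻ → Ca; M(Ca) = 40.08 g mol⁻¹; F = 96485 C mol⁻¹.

74800 s

n(Ca) = m/M = 233 / 40.08 = 5.813 mol.
Each Ca atom requires 2 electrons, so n(e⁻) = 2 × 5.813 = 11.63 mol.
Q = n(e⁻)·F = 11.63 × 96485 = 1122000 C.
t = Q/I = 1122000 / 15.00 A = 74790 s.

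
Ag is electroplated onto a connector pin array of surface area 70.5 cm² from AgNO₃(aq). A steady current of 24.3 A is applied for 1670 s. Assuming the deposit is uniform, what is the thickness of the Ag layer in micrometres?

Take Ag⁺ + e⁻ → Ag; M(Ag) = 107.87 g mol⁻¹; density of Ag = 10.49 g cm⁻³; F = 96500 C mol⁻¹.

Q = I·t = 24.30 × 1670.0 = 40580 C; n(e⁻) = 0.4205 mol.
n(Ag) = n(e⁻)/1 = 0.4205 mol, so m = 0.4205 × 107.87 = 45.36 g.
Volume = m/ρ = 45.36 / 10.49 = 4.324 cm³.
Thickness = V/A = 4.324 / 70.5 = 0.0613 cm = 613 μm.

613 μm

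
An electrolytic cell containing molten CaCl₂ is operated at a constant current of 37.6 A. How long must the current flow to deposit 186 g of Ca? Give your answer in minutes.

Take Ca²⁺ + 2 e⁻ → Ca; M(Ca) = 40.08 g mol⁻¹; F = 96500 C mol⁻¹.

n(Ca) = m/M = 186 / 40.08 = 4.641 mol.
Each Ca atom requires 2 electrons, so n(e⁻) = 2 × 4.641 = 9.281 mol.
Q = n(e⁻)·F = 9.281 × 96500 = 895700 C.
t = Q/I = 895700 / 37.60 A = 23820 s = 397 min.

397 min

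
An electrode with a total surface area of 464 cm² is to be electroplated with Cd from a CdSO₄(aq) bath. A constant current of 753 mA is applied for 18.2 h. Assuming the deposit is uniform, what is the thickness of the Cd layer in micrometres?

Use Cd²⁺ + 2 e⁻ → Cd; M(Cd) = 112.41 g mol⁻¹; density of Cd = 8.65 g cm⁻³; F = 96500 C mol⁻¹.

Q = I·t = 0.7530 × 65520 = 49340 C; n(e⁻) = 0.5113 mol.
n(Cd) = n(e⁻)/2 = 0.2556 mol, so m = 0.2556 × 112.41 = 28.74 g.
Volume = m/ρ = 28.74 / 8.65 = 3.322 cm³.
Thickness = V/A = 3.322 / 464 = 0.00716 cm = 71.6 μm.

71.6 μm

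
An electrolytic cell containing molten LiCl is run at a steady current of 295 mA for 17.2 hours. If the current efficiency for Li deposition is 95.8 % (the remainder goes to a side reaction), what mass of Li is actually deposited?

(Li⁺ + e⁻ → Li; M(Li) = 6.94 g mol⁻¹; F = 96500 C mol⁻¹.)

Q = I·t = 0.2950 × 61920 = 18270 C.
n(e⁻) = 18270/96500 = 0.1893 mol; theoretically n(Li) = 0.1893/1 = 0.1893 mol, m_theo = 1.314 g.
At 95.8 % efficiency, m_actual = 0.958 × 1.314 = 1.26 g.

1.26 g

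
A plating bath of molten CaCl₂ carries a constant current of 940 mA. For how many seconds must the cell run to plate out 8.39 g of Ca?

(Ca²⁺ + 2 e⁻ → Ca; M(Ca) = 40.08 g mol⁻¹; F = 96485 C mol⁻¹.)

n(Ca) = m/M = 8.39 / 40.08 = 0.2093 mol.
Each Ca atom requires 2 electrons, so n(e⁻) = 2 × 0.2093 = 0.4187 mol.
Q = n(e⁻)·F = 0.4187 × 96485 = 40390 C.
t = Q/I = 40390 / 0.9400 A = 42970 s.

43000 s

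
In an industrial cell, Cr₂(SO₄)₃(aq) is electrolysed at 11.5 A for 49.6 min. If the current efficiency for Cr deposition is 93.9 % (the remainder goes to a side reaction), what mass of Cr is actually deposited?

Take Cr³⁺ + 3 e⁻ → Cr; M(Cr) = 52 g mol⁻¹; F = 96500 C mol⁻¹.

5.77 g

Q = I·t = 11.50 × 2976.0 = 34220 C.
n(e⁻) = 34220/96500 = 0.3547 mol; theoretically n(Cr) = 0.3547/3 = 0.1182 mol, m_theo = 6.147 g.
At 93.9 % efficiency, m_actual = 0.939 × 6.147 = 5.77 g.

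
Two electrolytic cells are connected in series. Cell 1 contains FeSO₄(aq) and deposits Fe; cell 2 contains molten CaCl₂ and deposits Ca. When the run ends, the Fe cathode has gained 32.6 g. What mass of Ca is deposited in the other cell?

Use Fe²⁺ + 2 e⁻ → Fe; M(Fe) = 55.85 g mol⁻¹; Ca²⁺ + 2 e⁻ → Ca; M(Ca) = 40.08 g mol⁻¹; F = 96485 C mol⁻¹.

n(Fe) = 32.6 / 55.85 = 0.5837 mol.
Since Fe²⁺ + 2 e⁻ → Fe, n(e⁻) passed = 2 × 0.5837 = 1.167 mol.
Cells in series carry the same charge, so the same 1.167 mol of electrons passes through cell 2.
Ca²⁺ + 2 e⁻ → Ca, so n(Ca) = 1.167 / 2 = 0.5837 mol.
m(Ca) = 0.5837 × 40.08 = 23.4 g.

23.4 g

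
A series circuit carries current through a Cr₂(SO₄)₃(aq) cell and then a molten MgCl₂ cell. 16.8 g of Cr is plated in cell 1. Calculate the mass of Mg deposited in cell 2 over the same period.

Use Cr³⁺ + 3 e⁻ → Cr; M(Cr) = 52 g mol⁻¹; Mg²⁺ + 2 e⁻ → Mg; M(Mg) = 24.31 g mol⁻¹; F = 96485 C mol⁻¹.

n(Cr) = 16.8 / 52 = 0.3231 mol.
Since Cr³⁺ + 3 e⁻ → Cr, n(e⁻) passed = 3 × 0.3231 = 0.9692 mol.
Cells in series carry the same charge, so the same 0.9692 mol of electrons passes through cell 2.
Mg²⁺ + 2 e⁻ → Mg, so n(Mg) = 0.9692 / 2 = 0.4846 mol.
m(Mg) = 0.4846 × 24.31 = 11.8 g.

11.8 g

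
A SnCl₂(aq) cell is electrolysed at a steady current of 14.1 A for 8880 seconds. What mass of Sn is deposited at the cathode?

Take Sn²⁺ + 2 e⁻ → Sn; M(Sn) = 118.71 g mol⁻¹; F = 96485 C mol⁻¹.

Q = I·t = 14.10 A × 8880.0 s = 125200 C.
n(e⁻) = Q/F = 125200 / 96485 = 1.298 mol.
Sn²⁺ + 2 e⁻ → Sn, so n(Sn) = n(e⁻)/2 = 0.6488 mol.
m = n·M = 0.6488 × 118.71 = 77.0 g.

77.0 g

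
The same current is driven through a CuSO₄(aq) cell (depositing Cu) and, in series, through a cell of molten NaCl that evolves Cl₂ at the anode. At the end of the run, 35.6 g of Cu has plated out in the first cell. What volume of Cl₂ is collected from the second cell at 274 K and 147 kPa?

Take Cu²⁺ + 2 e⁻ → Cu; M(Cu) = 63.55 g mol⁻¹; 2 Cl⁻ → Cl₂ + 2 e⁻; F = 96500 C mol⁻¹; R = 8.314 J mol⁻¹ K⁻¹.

8.68 L

n(Cu) = 35.6 / 63.55 = 0.5602 mol, so n(e⁻) = 2 × 0.5602 = 1.120 mol.
The cells are in series, so the same 1.120 mol of electrons passes through the second cell.
2 Cl⁻ → Cl₂ + 2 e⁻ — 2 mol e⁻ per mol Cl₂, so n(Cl₂) = 1.120/2 = 0.5602 mol.
V = nRT/P = (0.5602 × 8.314 × 274) / (147 × 10³) = 0.00868 m³ = 8.68 L.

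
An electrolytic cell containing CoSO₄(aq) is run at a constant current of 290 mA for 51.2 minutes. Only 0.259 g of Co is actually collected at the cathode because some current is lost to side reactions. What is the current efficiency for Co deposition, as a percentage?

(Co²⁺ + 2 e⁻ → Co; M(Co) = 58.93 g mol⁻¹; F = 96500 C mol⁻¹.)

95.2 %

Q = I·t = 0.2900 × 3072.0 = 890.9 C; n(e⁻) = 890.9/96500 = 0.009232 mol.
Theoretical n(Co) = n(e⁻)/2 = 0.004616 mol, i.e. m_theo = 0.004616 × 58.93 = 0.2720 g.
Efficiency = m_actual / m_theo = 0.259 / 0.2720 = 95.2 %.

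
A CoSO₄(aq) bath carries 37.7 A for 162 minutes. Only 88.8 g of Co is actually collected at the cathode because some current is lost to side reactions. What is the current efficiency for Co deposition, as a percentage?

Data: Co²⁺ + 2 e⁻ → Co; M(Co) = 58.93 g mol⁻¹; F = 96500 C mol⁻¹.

Q = I·t = 37.70 × 9720.0 = 366400 C; n(e⁻) = 366400/96500 = 3.797 mol.
Theoretical n(Co) = n(e⁻)/2 = 1.899 mol, i.e. m_theo = 1.899 × 58.93 = 111.9 g.
Efficiency = m_actual / m_theo = 88.8 / 111.9 = 79.4 %.

79.4 %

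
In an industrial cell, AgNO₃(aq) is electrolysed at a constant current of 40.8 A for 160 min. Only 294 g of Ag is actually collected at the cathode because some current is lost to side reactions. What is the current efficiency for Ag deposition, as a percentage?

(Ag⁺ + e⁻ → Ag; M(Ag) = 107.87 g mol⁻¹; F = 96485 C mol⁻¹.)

Q = I·t = 40.80 × 9600.0 = 391700 C; n(e⁻) = 391700/96485 = 4.059 mol.
Theoretical n(Ag) = n(e⁻)/1 = 4.059 mol, i.e. m_theo = 4.059 × 107.87 = 437.9 g.
Efficiency = m_actual / m_theo = 294 / 437.9 = 67.1 %.

67.1 %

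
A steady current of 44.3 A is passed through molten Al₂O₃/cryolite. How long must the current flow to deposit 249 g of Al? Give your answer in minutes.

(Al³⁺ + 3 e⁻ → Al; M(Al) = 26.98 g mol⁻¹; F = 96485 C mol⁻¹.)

n(Al) = m/M = 249 / 26.98 = 9.229 mol.
Each Al atom requires 3 electrons, so n(e⁻) = 3 × 9.229 = 27.69 mol.
Q = n(e⁻)·F = 27.69 × 96485 = 2671000 C.
t = Q/I = 2671000 / 44.30 A = 60300 s = 1010 min.

1010 min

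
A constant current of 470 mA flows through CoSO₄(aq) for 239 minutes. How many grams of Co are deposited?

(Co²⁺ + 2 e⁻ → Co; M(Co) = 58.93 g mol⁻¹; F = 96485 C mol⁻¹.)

Q = I·t = 0.4700 A × 14340 s = 6740 C.
n(e⁻) = Q/F = 6740 / 96485 = 0.06985 mol.
Co²⁺ + 2 e⁻ → Co, so n(Co) = n(e⁻)/2 = 0.03493 mol.
m = n·M = 0.03493 × 58.93 = 2.06 g.

2.06 g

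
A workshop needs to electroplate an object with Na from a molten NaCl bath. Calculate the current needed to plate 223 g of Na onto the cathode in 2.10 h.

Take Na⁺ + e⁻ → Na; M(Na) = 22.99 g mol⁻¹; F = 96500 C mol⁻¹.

n(Na) = 223 / 22.99 = 9.700 mol.
n(e⁻) = 1 × 9.700 = 9.700 mol.
Q = n(e⁻)·F = 9.700 × 96500 = 936000 C.
I = Q/t = 936000 / 7560.0 s = 124 A.

124 A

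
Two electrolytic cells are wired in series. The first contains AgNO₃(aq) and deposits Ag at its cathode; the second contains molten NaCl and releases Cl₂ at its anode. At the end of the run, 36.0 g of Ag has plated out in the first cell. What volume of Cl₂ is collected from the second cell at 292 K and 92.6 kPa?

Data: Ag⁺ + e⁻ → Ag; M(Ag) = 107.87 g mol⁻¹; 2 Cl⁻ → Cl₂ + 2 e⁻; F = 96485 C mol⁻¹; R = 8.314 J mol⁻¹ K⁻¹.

4.37 L

n(Ag) = 36.0 / 107.87 = 0.3337 mol, so n(e⁻) = 1 × 0.3337 = 0.3337 mol.
The cells are in series, so the same 0.3337 mol of electrons passes through the second cell.
2 Cl⁻ → Cl₂ + 2 e⁻ — 2 mol e⁻ per mol Cl₂, so n(Cl₂) = 0.3337/2 = 0.1669 mol.
V = nRT/P = (0.1669 × 8.314 × 292) / (92.6 × 10³) = 0.00437 m³ = 4.37 L.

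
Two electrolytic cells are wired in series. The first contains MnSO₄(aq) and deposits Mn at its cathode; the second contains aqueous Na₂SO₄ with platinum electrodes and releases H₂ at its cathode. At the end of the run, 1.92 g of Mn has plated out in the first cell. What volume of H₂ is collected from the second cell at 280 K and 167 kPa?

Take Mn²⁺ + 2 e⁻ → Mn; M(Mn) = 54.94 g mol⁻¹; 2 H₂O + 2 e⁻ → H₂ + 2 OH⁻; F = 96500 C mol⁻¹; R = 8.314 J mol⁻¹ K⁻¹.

n(Mn) = 1.92 / 54.94 = 0.03495 mol, so n(e⁻) = 2 × 0.03495 = 0.06989 mol.
The cells are in series, so the same 0.06989 mol of electrons passes through the second cell.
2 H₂O + 2 e⁻ → H₂ + 2 OH⁻ — 2 mol e⁻ per mol H₂, so n(H₂) = 0.06989/2 = 0.03495 mol.
V = nRT/P = (0.03495 × 8.314 × 280) / (167 × 10³) = 4.87 × 10⁻⁴ m³ = 0.487 L.

0.487 L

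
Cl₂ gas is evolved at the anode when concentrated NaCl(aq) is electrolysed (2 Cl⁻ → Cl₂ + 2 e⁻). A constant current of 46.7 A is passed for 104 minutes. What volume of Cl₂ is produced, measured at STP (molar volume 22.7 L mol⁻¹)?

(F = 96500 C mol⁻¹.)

34.3 L

Q = I·t = 46.70 A × 6240.0 s = 291400 C.
n(e⁻) = Q/F = 291400 / 96500 = 3.020 mol.
2 electrons are transferred per Cl₂ molecule, so n(Cl₂) = 3.020 / 2 = 1.510 mol.
V = n × V_m = 1.510 × 22.7 = 34.3 L.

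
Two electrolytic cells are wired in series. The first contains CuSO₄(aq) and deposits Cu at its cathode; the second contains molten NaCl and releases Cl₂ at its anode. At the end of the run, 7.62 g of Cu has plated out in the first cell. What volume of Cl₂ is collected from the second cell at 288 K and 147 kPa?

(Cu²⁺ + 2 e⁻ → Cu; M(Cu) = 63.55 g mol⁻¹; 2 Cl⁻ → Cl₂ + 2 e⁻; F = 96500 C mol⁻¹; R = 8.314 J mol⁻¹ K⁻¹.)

1.95 L

n(Cu) = 7.62 / 63.55 = 0.1199 mol, so n(e⁻) = 2 × 0.1199 = 0.2398 mol.
The cells are in series, so the same 0.2398 mol of electrons passes through the second cell.
2 Cl⁻ → Cl₂ + 2 e⁻ — 2 mol e⁻ per mol Cl₂, so n(Cl₂) = 0.2398/2 = 0.1199 mol.
V = nRT/P = (0.1199 × 8.314 × 288) / (147 × 10³) = 0.00195 m³ = 1.95 L.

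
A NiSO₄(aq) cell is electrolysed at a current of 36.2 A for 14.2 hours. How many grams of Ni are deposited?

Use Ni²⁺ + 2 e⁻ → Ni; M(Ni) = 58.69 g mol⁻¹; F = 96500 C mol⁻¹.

Q = I·t = 36.20 A × 51120 s = 1851000 C.
n(e⁻) = Q/F = 1851000 / 96500 = 19.18 mol.
Ni²⁺ + 2 e⁻ → Ni, so n(Ni) = n(e⁻)/2 = 9.588 mol.
m = n·M = 9.588 × 58.69 = 563 g.

563 g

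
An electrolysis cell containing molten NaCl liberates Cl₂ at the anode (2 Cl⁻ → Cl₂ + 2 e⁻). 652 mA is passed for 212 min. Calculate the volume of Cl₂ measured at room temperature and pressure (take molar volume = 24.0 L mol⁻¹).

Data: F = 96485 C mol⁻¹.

1.03 L

Q = I·t = 0.6520 A × 12720 s = 8293 C.
n(e⁻) = Q/F = 8293 / 96485 = 0.08596 mol.
2 electrons are transferred per Cl₂ molecule, so n(Cl₂) = 0.08596 / 2 = 0.04298 mol.
V = n × V_m = 0.04298 × 24.0 = 1.03 L.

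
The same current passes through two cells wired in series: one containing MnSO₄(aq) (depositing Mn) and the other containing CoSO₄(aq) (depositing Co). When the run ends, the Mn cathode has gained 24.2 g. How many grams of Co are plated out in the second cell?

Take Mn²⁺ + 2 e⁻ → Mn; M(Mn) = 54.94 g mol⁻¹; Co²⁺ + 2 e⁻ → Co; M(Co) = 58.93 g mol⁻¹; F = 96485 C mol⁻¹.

26.0 g

n(Mn) = 24.2 / 54.94 = 0.4405 mol.
Since Mn²⁺ + 2 e⁻ → Mn, n(e⁻) passed = 2 × 0.4405 = 0.8810 mol.
Cells in series carry the same charge, so the same 0.8810 mol of electrons passes through cell 2.
Co²⁺ + 2 e⁻ → Co, so n(Co) = 0.8810 / 2 = 0.4405 mol.
m(Co) = 0.4405 × 58.93 = 26.0 g.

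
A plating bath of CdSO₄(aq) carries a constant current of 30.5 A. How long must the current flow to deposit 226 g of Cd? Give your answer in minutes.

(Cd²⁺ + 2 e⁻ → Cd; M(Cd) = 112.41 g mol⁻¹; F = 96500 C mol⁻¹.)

n(Cd) = m/M = 226 / 112.41 = 2.010 mol.
Each Cd atom requires 2 electrons, so n(e⁻) = 2 × 2.010 = 4.021 mol.
Q = n(e⁻)·F = 4.021 × 96500 = 388000 C.
t = Q/I = 388000 / 30.50 A = 12720 s = 212 min.

212 min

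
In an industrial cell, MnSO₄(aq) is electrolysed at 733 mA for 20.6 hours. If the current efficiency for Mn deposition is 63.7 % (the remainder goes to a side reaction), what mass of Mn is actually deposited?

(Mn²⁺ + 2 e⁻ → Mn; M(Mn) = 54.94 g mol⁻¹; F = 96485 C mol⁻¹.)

9.86 g

Q = I·t = 0.7330 × 74160 = 54360 C.
n(e⁻) = 54360/96485 = 0.5634 mol; theoretically n(Mn) = 0.5634/2 = 0.2817 mol, m_theo = 15.48 g.
At 63.7 % efficiency, m_actual = 0.637 × 15.48 = 9.86 g.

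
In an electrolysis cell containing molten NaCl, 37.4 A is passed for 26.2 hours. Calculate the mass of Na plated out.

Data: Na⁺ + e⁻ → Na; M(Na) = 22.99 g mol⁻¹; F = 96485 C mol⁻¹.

841 g

Q = I·t = 37.40 A × 94320 s = 3528000 C.
n(e⁻) = Q/F = 3528000 / 96485 = 36.56 mol.
Na⁺ + e⁻ → Na, so n(Na) = n(e⁻)/1 = 36.56 mol.
m = n·M = 36.56 × 22.99 = 841 g.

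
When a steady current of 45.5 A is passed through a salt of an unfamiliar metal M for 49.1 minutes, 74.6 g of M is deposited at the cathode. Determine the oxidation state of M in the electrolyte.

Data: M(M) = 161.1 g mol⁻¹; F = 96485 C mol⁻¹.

Q = I·t = 45.50 A × 2946.0 s = 134000 C, so n(e⁻) = 134000/96485 = 1.389 mol.
n(M) deposited = 74.6 / 161.1 = 0.4631 mol.
Electrons per atom = n(e⁻)/n(M) = 1.389 / 0.4631 = 3.00 ≈ 3, so the ion is M³⁺.

+3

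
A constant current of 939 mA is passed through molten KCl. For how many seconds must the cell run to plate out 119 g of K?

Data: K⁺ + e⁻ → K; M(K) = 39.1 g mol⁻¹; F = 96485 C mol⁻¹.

n(K) = m/M = 119 / 39.1 = 3.043 mol.
Each K atom requires 1 electron, so n(e⁻) = 1 × 3.043 = 3.043 mol.
Q = n(e⁻)·F = 3.043 × 96485 = 293600 C.
t = Q/I = 293600 / 0.9390 A = 312700 s.

3.13 × 10⁵ s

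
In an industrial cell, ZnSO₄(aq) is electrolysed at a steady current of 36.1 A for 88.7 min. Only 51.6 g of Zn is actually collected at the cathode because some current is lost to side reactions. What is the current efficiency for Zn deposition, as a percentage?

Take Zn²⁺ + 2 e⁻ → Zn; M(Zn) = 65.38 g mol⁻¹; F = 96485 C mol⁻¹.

Q = I·t = 36.10 × 5322.0 = 192100 C; n(e⁻) = 192100/96485 = 1.991 mol.
Theoretical n(Zn) = n(e⁻)/2 = 0.9956 mol, i.e. m_theo = 0.9956 × 65.38 = 65.09 g.
Efficiency = m_actual / m_theo = 51.6 / 65.09 = 79.3 %.

79.3 %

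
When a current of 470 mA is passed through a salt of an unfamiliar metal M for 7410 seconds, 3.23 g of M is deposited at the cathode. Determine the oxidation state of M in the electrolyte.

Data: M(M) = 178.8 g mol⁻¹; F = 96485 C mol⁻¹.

+2

Q = I·t = 0.4700 A × 7410.0 s = 3483 C, so n(e⁻) = 3483/96485 = 0.03610 mol.
n(M) deposited = 3.23 / 178.8 = 0.01806 mol.
Electrons per atom = n(e⁻)/n(M) = 0.03610 / 0.01806 = 2.00 ≈ 2, so the ion is M²⁺.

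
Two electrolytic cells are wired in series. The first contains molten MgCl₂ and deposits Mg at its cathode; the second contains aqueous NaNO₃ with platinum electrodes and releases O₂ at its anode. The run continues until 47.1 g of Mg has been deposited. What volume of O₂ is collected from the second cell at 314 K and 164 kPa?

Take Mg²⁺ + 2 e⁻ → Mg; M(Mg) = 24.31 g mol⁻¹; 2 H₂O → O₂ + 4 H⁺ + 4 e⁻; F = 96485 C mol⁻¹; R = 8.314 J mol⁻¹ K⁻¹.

15.4 L

n(Mg) = 47.1 / 24.31 = 1.937 mol, so n(e⁻) = 2 × 1.937 = 3.875 mol.
The cells are in series, so the same 3.875 mol of electrons passes through the second cell.
2 H₂O → O₂ + 4 H⁺ + 4 e⁻ — 4 mol e⁻ per mol O₂, so n(O₂) = 3.875/4 = 0.9687 mol.
V = nRT/P = (0.9687 × 8.314 × 314) / (164 × 10³) = 0.0154 m³ = 15.4 L.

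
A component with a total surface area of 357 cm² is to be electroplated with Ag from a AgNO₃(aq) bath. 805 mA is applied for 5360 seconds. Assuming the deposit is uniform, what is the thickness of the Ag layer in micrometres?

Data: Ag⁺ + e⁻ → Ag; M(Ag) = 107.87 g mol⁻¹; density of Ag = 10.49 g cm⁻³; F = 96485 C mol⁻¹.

12.9 μm

Q = I·t = 0.8050 × 5360.0 = 4315 C; n(e⁻) = 0.04472 mol.
n(Ag) = n(e⁻)/1 = 0.04472 mol, so m = 0.04472 × 107.87 = 4.824 g.
Volume = m/ρ = 4.824 / 10.49 = 0.4599 cm³.
Thickness = V/A = 0.4599 / 357 = 0.00129 cm = 12.9 μm.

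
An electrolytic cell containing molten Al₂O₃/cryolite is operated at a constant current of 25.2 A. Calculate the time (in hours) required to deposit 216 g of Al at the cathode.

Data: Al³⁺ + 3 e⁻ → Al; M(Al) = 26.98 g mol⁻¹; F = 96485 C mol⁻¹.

n(Al) = m/M = 216 / 26.98 = 8.006 mol.
Each Al atom requires 3 electrons, so n(e⁻) = 3 × 8.006 = 24.02 mol.
Q = n(e⁻)·F = 24.02 × 96485 = 2317000 C.
t = Q/I = 2317000 / 25.20 A = 91960 s = 25.5 h.

25.5 h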